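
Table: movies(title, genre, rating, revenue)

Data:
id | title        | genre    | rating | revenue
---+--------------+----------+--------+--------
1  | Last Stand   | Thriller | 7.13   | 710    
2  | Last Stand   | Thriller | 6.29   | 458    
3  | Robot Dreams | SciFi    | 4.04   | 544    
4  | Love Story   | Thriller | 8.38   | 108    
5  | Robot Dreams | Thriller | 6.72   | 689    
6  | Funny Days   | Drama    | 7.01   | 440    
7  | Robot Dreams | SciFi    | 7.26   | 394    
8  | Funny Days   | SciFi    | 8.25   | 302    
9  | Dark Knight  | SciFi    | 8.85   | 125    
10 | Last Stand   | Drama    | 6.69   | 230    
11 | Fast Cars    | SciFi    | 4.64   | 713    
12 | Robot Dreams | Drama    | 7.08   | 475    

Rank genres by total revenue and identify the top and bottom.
SELECT genre, SUM(revenue)
FROM movies
GROUP BY genre
ORDER BY SUM(revenue)

All groups:
  Drama: 1145
  Thriller: 1965
  SciFi: 2078

Highest: SciFi (2078)
Lowest: Drama (1145)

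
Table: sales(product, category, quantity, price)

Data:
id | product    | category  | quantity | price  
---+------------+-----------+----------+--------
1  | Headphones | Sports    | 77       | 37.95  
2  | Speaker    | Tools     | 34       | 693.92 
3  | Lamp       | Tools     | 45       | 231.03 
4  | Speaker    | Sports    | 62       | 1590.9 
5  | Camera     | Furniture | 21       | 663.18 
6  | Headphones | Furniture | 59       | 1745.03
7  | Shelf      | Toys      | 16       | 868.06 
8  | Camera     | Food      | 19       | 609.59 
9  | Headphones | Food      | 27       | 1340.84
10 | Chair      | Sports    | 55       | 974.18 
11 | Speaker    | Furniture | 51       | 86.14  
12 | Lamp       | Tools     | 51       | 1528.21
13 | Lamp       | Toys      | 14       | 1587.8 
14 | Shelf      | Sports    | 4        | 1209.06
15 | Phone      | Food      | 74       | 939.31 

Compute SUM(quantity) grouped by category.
SELECT category, SUM(quantity) as result
FROM sales
GROUP BY category

Result:
  Food: 120
  Furniture: 131
  Sports: 198
  Tools: 130
  Toys: 30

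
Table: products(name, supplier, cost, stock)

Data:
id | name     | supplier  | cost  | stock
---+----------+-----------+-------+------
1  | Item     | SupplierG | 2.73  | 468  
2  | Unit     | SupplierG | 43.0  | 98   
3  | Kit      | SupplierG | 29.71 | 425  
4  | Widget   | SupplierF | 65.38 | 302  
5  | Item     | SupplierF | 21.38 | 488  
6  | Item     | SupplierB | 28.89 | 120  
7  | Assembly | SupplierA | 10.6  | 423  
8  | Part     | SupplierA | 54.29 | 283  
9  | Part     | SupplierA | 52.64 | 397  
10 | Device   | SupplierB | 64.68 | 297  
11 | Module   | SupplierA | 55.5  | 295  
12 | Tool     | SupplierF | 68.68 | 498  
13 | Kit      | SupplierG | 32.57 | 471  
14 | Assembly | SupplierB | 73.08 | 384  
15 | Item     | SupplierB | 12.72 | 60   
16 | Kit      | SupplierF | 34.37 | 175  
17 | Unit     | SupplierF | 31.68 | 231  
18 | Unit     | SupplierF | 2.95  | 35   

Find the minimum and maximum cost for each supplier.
SELECT supplier, MIN(cost), MAX(cost)
FROM products
GROUP BY supplier

Result:
  SupplierA: min=10.60, max=55.50
  SupplierB: min=12.72, max=73.08
  SupplierF: min=2.95, max=68.68
  SupplierG: min=2.73, max=43.00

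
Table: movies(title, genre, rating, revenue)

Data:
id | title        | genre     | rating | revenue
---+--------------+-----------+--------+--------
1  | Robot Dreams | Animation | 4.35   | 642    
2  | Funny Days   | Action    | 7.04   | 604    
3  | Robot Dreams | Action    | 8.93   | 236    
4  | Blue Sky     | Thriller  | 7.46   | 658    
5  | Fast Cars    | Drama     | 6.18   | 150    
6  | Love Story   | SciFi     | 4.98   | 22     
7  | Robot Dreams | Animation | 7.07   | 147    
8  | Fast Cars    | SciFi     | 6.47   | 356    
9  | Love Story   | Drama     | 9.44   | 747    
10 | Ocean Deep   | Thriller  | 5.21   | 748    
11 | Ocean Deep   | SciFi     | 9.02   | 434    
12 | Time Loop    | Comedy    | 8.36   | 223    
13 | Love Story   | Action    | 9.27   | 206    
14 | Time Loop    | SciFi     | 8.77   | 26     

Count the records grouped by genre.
SELECT genre, COUNT(*) as count
FROM movies
GROUP BY genre

Result:
  Action: 3
  Animation: 2
  Comedy: 1
  Drama: 2
  SciFi: 4
  Thriller: 2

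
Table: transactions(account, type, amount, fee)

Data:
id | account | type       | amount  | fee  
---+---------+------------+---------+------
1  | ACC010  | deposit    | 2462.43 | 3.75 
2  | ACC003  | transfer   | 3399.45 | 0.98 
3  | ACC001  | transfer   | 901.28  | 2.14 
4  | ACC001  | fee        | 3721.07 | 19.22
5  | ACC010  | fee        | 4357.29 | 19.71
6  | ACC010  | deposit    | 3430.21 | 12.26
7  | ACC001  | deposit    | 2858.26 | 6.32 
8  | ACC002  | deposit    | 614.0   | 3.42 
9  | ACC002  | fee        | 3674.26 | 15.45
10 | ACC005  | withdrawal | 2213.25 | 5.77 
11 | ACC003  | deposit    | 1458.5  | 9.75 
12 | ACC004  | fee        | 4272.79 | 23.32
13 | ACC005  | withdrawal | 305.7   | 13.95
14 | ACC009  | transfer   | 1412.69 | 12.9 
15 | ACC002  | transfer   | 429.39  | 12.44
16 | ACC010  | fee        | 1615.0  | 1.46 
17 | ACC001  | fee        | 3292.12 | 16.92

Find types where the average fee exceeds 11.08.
SELECT type, AVG(fee)
FROM transactions
GROUP BY type
HAVING AVG(fee) > 11.08

Result:
  fee: avg=16.01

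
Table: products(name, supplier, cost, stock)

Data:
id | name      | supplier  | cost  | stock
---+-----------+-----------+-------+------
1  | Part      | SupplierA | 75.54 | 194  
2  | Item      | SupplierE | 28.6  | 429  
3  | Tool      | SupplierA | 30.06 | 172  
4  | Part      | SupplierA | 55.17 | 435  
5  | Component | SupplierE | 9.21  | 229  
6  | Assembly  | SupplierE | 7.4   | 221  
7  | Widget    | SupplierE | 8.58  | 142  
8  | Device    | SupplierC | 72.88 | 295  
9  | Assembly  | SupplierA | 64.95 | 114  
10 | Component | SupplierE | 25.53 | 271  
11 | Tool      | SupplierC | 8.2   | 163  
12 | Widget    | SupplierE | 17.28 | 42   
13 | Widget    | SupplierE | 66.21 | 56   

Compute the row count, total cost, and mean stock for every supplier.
SELECT supplier,
       COUNT(*) as cnt,
       SUM(cost) as total_cost,
       AVG(stock) as avg_stock
FROM products
GROUP BY supplier

Result:
  SupplierA: 4 records, 225.72 total cost, 228.75 avg stock
  SupplierC: 2 records, 81.08 total cost, 229.00 avg stock
  SupplierE: 7 records, 162.81 total cost, 198.57 avg stock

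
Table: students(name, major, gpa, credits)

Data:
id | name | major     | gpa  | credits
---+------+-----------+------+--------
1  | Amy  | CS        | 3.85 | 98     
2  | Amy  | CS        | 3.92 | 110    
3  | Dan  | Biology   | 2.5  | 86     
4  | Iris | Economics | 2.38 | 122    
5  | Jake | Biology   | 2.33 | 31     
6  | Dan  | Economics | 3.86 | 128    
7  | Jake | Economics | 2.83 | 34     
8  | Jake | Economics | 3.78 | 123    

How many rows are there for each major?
SELECT major, COUNT(*) as count
FROM students
GROUP BY major

Result:
  Biology: 2
  CS: 2
  Economics: 4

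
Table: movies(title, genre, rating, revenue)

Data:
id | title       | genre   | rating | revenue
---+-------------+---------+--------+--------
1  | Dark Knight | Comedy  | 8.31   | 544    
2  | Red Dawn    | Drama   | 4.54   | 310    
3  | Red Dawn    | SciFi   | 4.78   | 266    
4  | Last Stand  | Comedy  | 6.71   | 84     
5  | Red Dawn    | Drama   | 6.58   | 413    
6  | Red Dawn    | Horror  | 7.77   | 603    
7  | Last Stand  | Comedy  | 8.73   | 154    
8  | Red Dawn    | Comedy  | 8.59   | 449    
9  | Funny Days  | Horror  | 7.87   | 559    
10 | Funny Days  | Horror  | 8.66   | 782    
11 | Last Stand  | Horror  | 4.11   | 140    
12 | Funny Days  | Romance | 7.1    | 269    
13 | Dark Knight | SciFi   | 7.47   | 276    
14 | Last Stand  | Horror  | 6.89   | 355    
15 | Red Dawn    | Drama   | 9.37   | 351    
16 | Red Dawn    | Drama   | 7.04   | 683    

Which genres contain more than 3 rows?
SELECT genre, COUNT(*) as cnt
FROM movies
GROUP BY genre
HAVING COUNT(*) > 3

Result:
  Comedy: 4
  Drama: 4
  Horror: 5

Note: HAVING filters groups after aggregation, WHERE filters rows before.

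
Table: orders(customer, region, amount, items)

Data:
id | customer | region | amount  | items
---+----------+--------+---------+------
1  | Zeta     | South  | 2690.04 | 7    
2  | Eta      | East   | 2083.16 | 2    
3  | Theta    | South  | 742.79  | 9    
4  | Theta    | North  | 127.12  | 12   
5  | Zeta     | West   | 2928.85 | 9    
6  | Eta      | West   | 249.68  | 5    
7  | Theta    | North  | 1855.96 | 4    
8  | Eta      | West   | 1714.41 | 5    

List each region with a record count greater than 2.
SELECT region, COUNT(*) as cnt
FROM orders
GROUP BY region
HAVING COUNT(*) > 2

Result:
  West: 3

Note: HAVING filters groups after aggregation, WHERE filters rows before.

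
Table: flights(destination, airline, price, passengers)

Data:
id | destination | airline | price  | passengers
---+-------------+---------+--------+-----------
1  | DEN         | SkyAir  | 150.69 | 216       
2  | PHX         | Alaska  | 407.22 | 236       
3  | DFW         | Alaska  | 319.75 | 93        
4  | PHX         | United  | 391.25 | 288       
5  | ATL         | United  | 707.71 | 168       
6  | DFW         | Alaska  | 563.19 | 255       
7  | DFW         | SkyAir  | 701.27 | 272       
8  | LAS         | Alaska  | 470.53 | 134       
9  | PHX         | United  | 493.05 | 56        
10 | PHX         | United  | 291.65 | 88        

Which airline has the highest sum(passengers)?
SELECT airline, SUM(passengers) as val
FROM flights
GROUP BY airline
ORDER BY val DESC
LIMIT 1

Result: Alaska with sum(passengers) = 718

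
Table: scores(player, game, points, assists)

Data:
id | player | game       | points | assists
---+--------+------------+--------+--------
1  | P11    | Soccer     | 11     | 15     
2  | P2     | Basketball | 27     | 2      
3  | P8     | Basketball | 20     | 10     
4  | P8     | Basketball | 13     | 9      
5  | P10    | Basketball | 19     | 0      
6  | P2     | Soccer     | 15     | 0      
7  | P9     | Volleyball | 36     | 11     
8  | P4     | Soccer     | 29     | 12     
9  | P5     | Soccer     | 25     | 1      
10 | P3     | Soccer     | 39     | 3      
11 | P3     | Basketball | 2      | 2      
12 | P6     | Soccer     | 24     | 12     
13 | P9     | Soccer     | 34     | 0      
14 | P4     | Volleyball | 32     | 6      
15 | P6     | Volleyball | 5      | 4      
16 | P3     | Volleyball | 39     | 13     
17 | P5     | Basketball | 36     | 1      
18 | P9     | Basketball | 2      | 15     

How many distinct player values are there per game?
SELECT game, COUNT(DISTINCT player)
FROM scores
GROUP BY game

Result:
  Basketball: 6 distinct
  Soccer: 7 distinct
  Volleyball: 4 distinct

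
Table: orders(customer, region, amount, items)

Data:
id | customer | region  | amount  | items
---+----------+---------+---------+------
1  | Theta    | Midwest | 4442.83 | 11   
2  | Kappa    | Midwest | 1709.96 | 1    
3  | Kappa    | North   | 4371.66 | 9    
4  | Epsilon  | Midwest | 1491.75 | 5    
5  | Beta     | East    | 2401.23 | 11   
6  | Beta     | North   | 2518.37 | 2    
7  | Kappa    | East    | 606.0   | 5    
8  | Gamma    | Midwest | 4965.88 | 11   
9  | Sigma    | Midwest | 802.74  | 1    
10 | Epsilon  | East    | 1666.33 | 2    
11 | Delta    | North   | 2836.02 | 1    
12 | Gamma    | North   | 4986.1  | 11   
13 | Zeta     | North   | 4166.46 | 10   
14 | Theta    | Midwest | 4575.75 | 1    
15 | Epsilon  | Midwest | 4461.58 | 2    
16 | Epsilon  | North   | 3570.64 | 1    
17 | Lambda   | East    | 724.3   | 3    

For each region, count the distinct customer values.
SELECT region, COUNT(DISTINCT customer)
FROM orders
GROUP BY region

Result:
  East: 4 distinct
  Midwest: 5 distinct
  North: 6 distinct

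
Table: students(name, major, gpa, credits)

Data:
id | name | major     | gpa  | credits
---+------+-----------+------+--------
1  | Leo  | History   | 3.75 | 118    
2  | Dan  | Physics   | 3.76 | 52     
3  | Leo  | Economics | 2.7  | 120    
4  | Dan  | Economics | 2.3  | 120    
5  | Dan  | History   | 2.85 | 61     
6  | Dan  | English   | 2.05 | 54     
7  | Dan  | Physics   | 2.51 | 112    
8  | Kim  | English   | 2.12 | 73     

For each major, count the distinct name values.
SELECT major, COUNT(DISTINCT name)
FROM students
GROUP BY major

Result:
  Economics: 2 distinct
  English: 2 distinct
  History: 2 distinct
  Physics: 1 distinct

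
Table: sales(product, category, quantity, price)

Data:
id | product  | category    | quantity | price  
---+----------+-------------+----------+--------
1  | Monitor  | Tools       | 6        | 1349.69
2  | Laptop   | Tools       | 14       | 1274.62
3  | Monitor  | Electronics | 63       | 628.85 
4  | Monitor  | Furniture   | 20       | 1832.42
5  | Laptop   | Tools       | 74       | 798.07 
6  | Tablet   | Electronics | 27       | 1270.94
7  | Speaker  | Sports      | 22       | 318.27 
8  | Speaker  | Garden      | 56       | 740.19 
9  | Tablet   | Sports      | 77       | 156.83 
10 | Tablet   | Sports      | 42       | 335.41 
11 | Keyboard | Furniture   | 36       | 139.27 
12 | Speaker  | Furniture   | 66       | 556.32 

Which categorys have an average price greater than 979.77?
SELECT category, AVG(price)
FROM sales
GROUP BY category
HAVING AVG(price) > 979.77

Result:
  Tools: avg=1140.79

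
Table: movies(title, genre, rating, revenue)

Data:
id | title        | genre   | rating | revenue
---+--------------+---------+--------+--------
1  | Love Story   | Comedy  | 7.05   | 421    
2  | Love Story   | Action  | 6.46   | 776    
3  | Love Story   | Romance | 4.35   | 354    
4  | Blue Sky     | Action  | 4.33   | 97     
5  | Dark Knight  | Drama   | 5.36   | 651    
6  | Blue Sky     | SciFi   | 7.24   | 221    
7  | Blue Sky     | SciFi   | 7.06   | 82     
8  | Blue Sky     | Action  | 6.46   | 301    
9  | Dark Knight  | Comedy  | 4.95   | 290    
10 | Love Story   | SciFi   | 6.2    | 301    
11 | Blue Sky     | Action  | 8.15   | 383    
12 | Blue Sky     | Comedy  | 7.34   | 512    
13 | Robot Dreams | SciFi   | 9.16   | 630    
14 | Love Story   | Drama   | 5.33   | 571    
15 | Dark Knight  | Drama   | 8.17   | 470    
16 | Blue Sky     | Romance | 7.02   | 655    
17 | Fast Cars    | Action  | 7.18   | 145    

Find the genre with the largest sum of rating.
SELECT genre, SUM(rating) as val
FROM movies
GROUP BY genre
ORDER BY val DESC
LIMIT 1

Result: Action with sum(rating) = 32.58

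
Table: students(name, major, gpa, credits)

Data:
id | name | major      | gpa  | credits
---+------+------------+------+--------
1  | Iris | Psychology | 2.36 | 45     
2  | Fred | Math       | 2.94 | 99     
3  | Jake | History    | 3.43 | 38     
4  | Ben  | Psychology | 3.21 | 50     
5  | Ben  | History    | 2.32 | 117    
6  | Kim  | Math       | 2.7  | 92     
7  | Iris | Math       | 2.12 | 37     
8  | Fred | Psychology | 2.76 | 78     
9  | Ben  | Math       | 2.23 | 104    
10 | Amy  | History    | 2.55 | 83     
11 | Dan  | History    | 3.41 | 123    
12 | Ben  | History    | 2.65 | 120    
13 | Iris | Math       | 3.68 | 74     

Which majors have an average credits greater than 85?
SELECT major, AVG(credits)
FROM students
GROUP BY major
HAVING AVG(credits) > 85

Result:
  History: avg=96.20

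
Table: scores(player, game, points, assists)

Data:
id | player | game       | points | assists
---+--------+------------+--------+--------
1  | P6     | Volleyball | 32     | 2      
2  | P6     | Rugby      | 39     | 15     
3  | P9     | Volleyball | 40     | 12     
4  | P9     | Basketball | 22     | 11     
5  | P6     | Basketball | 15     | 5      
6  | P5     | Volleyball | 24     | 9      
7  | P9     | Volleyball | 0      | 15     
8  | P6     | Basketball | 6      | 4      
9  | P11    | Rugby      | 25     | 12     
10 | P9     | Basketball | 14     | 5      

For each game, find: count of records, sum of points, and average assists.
SELECT game,
       COUNT(*) as cnt,
       SUM(points) as total_points,
       AVG(assists) as avg_assists
FROM scores
GROUP BY game

Result:
  Basketball: 4 records, 57 total points, 6.25 avg assists
  Rugby: 2 records, 64 total points, 13.50 avg assists
  Volleyball: 4 records, 96 total points, 9.50 avg assists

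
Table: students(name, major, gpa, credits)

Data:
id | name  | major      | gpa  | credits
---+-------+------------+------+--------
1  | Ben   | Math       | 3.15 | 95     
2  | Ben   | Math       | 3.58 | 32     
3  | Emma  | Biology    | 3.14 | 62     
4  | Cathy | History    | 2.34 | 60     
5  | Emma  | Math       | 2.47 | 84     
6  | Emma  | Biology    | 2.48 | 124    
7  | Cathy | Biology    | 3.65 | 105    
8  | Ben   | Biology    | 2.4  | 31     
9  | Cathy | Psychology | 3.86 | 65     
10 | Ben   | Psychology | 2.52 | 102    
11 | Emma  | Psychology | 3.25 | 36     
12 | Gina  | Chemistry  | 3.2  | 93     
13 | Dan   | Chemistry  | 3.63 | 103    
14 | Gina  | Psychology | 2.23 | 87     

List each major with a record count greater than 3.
SELECT major, COUNT(*) as cnt
FROM students
GROUP BY major
HAVING COUNT(*) > 3

Result:
  Biology: 4
  Psychology: 4

Note: HAVING filters groups after aggregation, WHERE filters rows before.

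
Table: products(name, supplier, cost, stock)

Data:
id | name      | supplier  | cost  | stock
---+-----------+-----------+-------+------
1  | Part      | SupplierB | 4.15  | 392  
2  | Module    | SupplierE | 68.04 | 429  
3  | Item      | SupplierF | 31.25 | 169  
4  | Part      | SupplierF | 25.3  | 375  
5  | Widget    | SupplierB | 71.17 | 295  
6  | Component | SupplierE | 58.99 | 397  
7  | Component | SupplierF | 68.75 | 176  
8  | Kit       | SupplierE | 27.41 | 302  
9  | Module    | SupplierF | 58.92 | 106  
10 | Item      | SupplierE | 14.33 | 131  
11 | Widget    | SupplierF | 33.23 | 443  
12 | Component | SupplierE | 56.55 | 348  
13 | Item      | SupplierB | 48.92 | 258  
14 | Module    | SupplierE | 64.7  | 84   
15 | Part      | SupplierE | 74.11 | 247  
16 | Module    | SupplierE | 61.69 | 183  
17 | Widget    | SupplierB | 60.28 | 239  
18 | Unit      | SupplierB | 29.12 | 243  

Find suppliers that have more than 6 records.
SELECT supplier, COUNT(*) as cnt
FROM products
GROUP BY supplier
HAVING COUNT(*) > 6

Result:
  SupplierE: 8

Note: HAVING filters groups after aggregation, WHERE filters rows before.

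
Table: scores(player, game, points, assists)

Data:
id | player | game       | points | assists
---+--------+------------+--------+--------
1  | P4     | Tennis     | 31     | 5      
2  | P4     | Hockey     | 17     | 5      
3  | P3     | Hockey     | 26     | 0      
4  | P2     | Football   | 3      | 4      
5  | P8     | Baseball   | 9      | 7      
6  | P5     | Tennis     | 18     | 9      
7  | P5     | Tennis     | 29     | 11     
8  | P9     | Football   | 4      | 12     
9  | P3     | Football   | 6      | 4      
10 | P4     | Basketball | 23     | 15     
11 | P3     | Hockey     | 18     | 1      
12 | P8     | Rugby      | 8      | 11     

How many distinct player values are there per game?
SELECT game, COUNT(DISTINCT player)
FROM scores
GROUP BY game

Result:
  Baseball: 1 distinct
  Basketball: 1 distinct
  Football: 3 distinct
  Hockey: 2 distinct
  Rugby: 1 distinct
  Tennis: 2 distinct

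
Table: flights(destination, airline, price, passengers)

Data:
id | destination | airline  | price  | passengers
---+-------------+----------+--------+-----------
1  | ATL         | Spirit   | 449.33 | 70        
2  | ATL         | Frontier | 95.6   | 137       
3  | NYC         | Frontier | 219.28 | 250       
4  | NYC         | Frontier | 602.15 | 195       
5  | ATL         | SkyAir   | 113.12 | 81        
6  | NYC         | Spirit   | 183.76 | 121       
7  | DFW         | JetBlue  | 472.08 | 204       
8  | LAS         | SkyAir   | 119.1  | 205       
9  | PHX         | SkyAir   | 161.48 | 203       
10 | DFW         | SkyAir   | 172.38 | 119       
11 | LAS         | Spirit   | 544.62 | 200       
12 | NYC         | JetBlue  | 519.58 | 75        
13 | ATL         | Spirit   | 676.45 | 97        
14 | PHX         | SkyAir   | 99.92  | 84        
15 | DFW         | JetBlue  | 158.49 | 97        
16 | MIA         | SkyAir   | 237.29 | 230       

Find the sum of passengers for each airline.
SELECT airline, SUM(passengers) as result
FROM flights
GROUP BY airline

Result:
  Frontier: 582
  JetBlue: 376
  SkyAir: 922
  Spirit: 488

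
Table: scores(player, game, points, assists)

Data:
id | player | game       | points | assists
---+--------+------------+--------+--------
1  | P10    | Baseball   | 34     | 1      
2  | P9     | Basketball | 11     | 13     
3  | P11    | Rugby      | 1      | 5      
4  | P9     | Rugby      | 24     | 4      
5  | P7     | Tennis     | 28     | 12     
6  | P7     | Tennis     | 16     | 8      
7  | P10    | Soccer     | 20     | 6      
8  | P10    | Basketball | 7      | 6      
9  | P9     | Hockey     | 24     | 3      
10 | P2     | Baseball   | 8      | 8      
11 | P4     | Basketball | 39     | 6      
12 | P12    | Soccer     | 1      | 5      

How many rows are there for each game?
SELECT game, COUNT(*) as count
FROM scores
GROUP BY game

Result:
  Baseball: 2
  Basketball: 3
  Hockey: 1
  Rugby: 2
  Soccer: 2
  Tennis: 2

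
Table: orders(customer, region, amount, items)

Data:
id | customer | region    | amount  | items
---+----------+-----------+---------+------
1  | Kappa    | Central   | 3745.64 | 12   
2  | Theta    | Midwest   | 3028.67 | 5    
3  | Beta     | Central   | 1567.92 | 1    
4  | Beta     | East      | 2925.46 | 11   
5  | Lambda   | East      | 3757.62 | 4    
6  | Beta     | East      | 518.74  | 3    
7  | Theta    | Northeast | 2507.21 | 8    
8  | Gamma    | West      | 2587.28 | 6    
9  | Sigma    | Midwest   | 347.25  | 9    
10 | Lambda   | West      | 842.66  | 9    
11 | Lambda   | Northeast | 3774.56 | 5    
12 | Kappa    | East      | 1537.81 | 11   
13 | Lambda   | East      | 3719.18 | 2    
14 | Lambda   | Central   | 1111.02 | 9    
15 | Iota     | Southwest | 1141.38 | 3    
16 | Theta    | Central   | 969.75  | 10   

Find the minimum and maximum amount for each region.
SELECT region, MIN(amount), MAX(amount)
FROM orders
GROUP BY region

Result:
  Central: min=969.75, max=3745.64
  East: min=518.74, max=3757.62
  Midwest: min=347.25, max=3028.67
  Northeast: min=2507.21, max=3774.56
  Southwest: min=1141.38, max=1141.38
  West: min=842.66, max=2587.28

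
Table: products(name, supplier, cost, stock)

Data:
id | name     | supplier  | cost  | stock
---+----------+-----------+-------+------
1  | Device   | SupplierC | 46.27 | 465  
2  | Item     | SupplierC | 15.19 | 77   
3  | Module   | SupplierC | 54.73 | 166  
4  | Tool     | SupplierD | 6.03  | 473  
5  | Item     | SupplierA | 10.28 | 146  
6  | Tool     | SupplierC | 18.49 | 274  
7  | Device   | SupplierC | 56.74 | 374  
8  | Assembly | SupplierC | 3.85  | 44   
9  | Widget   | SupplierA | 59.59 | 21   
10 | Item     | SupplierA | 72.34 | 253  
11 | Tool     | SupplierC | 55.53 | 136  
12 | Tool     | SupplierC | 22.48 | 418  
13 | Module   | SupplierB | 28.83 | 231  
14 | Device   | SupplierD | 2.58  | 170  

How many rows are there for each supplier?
SELECT supplier, COUNT(*) as count
FROM products
GROUP BY supplier

Result:
  SupplierA: 3
  SupplierB: 1
  SupplierC: 8
  SupplierD: 2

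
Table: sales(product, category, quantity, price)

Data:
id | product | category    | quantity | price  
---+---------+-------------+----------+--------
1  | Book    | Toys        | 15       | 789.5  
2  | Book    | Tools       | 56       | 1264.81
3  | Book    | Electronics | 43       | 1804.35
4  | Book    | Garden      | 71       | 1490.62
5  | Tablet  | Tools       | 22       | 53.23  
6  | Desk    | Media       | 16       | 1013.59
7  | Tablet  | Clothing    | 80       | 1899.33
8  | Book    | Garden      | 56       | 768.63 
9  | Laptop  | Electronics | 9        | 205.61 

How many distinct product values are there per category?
SELECT category, COUNT(DISTINCT product)
FROM sales
GROUP BY category

Result:
  Clothing: 1 distinct
  Electronics: 2 distinct
  Garden: 1 distinct
  Media: 1 distinct
  Tools: 2 distinct
  Toys: 1 distinct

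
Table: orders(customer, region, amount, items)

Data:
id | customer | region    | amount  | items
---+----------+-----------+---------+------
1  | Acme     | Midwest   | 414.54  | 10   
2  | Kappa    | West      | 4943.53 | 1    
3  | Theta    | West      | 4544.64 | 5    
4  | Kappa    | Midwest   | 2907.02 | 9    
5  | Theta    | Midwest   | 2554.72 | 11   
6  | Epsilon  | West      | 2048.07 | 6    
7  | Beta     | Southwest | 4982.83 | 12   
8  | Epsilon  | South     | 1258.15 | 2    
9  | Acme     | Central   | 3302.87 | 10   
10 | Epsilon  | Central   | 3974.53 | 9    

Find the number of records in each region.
SELECT region, COUNT(*) as count
FROM orders
GROUP BY region

Result:
  Central: 2
  Midwest: 3
  South: 1
  Southwest: 1
  West: 3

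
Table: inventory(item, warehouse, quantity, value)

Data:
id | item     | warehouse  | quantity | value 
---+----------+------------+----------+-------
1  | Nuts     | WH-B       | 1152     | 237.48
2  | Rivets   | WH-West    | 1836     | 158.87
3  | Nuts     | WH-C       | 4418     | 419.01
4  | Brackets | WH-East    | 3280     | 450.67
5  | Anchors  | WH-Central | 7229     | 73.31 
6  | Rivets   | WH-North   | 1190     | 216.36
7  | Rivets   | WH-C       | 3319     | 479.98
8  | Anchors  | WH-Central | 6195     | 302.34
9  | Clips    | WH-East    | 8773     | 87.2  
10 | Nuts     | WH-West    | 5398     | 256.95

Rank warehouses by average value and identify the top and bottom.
SELECT warehouse, AVG(value)
FROM inventory
GROUP BY warehouse
ORDER BY AVG(value)

All groups:
  WH-Central: 187.83
  WH-West: 207.91
  WH-North: 216.36
  WH-B: 237.48
  WH-East: 268.94
  WH-C: 449.50

Highest: WH-C (449.50)
Lowest: WH-Central (187.83)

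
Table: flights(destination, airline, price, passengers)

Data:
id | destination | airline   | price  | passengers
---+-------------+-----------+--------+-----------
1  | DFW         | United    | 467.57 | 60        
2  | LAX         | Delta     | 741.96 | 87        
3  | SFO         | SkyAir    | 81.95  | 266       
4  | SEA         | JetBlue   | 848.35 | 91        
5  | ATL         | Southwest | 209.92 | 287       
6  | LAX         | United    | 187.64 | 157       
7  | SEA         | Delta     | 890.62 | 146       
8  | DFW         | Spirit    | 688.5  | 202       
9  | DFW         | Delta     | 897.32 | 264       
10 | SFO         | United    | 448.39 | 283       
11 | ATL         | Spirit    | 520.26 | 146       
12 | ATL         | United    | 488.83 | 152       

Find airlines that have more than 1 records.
SELECT airline, COUNT(*) as cnt
FROM flights
GROUP BY airline
HAVING COUNT(*) > 1

Result:
  Delta: 3
  Spirit: 2
  United: 4

Note: HAVING filters groups after aggregation, WHERE filters rows before.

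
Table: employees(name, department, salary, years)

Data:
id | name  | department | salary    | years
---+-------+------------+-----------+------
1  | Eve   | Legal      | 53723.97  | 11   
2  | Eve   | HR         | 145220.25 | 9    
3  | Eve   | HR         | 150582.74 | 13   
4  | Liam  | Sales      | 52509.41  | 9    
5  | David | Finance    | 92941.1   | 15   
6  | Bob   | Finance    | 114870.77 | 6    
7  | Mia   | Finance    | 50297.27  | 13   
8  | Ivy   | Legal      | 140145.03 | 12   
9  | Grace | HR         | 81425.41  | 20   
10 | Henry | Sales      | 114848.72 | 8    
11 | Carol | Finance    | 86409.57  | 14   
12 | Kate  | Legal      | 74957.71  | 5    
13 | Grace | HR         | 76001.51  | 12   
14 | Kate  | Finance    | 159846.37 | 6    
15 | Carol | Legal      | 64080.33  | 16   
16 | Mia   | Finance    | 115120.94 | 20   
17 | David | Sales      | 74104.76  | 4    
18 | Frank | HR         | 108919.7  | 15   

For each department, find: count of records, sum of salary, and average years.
SELECT department,
       COUNT(*) as cnt,
       SUM(salary) as total_salary,
       AVG(years) as avg_years
FROM employees
GROUP BY department

Result:
  Finance: 6 records, 619486.02 total salary, 12.33 avg years
  HR: 5 records, 562149.61 total salary, 13.80 avg years
  Legal: 4 records, 332907.04 total salary, 11.00 avg years
  Sales: 3 records, 241462.89 total salary, 7.00 avg years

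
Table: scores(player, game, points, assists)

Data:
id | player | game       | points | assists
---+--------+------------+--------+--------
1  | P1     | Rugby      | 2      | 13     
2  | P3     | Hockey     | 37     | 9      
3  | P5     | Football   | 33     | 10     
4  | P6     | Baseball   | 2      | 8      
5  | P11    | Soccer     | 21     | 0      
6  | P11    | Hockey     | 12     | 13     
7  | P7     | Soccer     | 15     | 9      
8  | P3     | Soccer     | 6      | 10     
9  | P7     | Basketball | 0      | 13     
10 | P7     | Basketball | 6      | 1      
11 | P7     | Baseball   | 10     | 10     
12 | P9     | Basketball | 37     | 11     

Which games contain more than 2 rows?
SELECT game, COUNT(*) as cnt
FROM scores
GROUP BY game
HAVING COUNT(*) > 2

Result:
  Basketball: 3
  Soccer: 3

Note: HAVING filters groups after aggregation, WHERE filters rows before.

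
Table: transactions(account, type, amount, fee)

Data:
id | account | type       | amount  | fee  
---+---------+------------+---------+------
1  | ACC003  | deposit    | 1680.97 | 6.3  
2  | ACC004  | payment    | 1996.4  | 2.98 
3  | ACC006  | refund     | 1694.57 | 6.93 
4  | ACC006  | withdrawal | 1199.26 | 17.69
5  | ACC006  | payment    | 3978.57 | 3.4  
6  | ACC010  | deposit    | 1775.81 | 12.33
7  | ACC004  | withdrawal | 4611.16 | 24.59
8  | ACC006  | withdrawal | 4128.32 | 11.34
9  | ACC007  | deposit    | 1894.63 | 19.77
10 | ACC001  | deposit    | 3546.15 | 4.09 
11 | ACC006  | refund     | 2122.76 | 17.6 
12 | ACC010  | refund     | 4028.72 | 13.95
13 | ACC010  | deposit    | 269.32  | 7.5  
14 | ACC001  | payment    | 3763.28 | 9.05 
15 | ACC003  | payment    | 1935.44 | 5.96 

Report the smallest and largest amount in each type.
SELECT type, MIN(amount), MAX(amount)
FROM transactions
GROUP BY type

Result:
  deposit: min=269.32, max=3546.15
  payment: min=1935.44, max=3978.57
  refund: min=1694.57, max=4028.72
  withdrawal: min=1199.26, max=4611.16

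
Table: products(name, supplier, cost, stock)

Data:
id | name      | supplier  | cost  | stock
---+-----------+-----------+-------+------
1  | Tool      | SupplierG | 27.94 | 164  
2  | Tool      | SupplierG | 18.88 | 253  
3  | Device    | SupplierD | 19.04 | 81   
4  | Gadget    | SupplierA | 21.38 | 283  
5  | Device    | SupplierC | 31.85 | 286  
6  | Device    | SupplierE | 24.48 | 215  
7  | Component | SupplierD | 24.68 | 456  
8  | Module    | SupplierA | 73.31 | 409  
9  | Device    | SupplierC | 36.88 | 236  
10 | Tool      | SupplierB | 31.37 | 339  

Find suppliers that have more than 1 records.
SELECT supplier, COUNT(*) as cnt
FROM products
GROUP BY supplier
HAVING COUNT(*) > 1

Result:
  SupplierA: 2
  SupplierC: 2
  SupplierD: 2
  SupplierG: 2

Note: HAVING filters groups after aggregation, WHERE filters rows before.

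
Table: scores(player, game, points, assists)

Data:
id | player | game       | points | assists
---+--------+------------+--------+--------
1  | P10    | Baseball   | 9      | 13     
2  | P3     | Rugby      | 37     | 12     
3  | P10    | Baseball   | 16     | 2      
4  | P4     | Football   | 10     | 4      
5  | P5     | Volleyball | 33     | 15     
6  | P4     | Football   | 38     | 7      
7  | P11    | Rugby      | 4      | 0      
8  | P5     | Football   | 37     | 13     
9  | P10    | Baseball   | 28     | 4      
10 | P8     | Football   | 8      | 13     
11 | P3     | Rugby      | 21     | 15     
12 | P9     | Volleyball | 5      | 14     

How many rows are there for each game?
SELECT game, COUNT(*) as count
FROM scores
GROUP BY game

Result:
  Baseball: 3
  Football: 4
  Rugby: 3
  Volleyball: 2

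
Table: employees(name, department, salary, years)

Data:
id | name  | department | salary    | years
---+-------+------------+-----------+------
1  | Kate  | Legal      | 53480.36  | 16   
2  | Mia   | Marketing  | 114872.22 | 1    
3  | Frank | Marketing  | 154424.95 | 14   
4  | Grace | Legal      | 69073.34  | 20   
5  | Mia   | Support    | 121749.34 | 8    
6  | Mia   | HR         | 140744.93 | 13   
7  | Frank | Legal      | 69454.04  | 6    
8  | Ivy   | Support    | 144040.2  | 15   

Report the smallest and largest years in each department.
SELECT department, MIN(years), MAX(years)
FROM employees
GROUP BY department

Result:
  HR: min=13, max=13
  Legal: min=6, max=20
  Marketing: min=1, max=14
  Support: min=8, max=15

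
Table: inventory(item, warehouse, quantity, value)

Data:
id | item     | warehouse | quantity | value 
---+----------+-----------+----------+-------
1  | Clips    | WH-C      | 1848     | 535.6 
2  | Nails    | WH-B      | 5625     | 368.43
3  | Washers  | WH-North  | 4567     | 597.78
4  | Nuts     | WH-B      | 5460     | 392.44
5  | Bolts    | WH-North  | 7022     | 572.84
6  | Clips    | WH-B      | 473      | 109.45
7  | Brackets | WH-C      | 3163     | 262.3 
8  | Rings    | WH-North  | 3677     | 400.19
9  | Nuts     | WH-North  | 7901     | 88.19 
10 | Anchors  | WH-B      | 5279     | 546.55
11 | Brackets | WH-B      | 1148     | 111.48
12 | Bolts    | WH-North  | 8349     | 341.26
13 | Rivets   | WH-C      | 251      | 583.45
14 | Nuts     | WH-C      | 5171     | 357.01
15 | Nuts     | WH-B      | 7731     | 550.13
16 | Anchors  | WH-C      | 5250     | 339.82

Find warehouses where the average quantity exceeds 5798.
SELECT warehouse, AVG(quantity)
FROM inventory
GROUP BY warehouse
HAVING AVG(quantity) > 5798

Result:
  WH-North: avg=6303.20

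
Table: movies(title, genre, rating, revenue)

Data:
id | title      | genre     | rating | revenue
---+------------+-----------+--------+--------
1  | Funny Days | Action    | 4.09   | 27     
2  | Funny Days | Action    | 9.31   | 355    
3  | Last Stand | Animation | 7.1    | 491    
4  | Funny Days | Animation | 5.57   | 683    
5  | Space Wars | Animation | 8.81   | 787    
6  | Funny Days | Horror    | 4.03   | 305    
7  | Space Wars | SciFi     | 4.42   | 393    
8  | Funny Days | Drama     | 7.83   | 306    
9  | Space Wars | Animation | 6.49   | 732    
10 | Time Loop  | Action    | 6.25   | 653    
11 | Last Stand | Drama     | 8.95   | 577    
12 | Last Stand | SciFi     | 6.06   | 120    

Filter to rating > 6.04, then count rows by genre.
SELECT genre, COUNT(*)
FROM movies
WHERE rating > 6.04
GROUP BY genre

Note: WHERE filters rows before grouping.

Result:
  Action: 2
  Animation: 3
  Drama: 2
  SciFi: 1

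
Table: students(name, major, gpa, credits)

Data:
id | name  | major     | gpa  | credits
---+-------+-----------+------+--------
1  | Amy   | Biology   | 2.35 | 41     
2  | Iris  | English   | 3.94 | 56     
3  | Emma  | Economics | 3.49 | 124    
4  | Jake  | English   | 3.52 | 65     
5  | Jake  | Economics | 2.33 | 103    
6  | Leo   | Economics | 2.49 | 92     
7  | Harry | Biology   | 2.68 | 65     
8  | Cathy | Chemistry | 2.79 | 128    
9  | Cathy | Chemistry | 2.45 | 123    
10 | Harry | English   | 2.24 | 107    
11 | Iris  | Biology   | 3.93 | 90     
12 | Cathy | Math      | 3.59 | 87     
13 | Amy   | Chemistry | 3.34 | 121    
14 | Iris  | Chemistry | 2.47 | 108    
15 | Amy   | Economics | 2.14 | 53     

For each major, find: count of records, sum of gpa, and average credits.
SELECT major,
       COUNT(*) as cnt,
       SUM(gpa) as total_gpa,
       AVG(credits) as avg_credits
FROM students
GROUP BY major

Result:
  Biology: 3 records, 8.96 total gpa, 65.33 avg credits
  Chemistry: 4 records, 11.05 total gpa, 120.00 avg credits
  Economics: 4 records, 10.45 total gpa, 93.00 avg credits
  English: 3 records, 9.70 total gpa, 76.00 avg credits
  Math: 1 records, 3.59 total gpa, 87.00 avg credits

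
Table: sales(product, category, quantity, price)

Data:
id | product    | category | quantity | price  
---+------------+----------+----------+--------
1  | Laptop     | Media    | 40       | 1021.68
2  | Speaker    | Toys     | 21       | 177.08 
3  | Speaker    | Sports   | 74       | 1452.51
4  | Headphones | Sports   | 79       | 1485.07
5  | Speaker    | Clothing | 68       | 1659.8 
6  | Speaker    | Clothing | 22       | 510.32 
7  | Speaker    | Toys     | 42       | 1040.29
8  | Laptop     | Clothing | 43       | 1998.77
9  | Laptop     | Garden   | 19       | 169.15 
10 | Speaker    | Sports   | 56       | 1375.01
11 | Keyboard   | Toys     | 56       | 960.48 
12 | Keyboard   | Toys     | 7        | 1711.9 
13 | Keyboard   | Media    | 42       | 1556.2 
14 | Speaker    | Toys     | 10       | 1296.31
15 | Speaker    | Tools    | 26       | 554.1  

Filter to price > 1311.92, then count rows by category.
SELECT category, COUNT(*)
FROM sales
WHERE price > 1311.92
GROUP BY category

Note: WHERE filters rows before grouping.

Result:
  Clothing: 2
  Media: 1
  Sports: 3
  Toys: 1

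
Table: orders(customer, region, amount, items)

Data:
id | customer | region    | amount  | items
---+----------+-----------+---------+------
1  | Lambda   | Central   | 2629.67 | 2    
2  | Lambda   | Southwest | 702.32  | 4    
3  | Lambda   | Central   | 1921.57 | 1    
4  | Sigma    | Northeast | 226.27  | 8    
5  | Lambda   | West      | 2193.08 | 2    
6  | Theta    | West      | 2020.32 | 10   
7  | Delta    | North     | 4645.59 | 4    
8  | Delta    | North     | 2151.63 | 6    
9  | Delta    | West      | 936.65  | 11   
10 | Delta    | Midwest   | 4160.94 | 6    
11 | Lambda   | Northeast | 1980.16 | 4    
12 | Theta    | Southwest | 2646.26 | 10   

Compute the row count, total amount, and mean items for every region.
SELECT region,
       COUNT(*) as cnt,
       SUM(amount) as total_amount,
       AVG(items) as avg_items
FROM orders
GROUP BY region

Result:
  Central: 2 records, 4551.24 total amount, 1.50 avg items
  Midwest: 1 records, 4160.94 total amount, 6.00 avg items
  North: 2 records, 6797.22 total amount, 5.00 avg items
  Northeast: 2 records, 2206.43 total amount, 6.00 avg items
  Southwest: 2 records, 3348.58 total amount, 7.00 avg items
  West: 3 records, 5150.05 total amount, 7.67 avg items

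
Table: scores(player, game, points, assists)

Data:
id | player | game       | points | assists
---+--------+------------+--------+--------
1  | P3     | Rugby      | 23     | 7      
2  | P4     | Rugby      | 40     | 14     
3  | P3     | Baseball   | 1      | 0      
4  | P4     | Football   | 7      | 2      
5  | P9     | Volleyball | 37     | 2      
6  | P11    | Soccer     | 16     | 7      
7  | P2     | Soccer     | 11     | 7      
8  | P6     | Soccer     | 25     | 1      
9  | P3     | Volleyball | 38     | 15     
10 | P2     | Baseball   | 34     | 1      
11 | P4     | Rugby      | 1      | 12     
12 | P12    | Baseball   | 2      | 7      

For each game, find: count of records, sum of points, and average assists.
SELECT game,
       COUNT(*) as cnt,
       SUM(points) as total_points,
       AVG(assists) as avg_assists
FROM scores
GROUP BY game

Result:
  Baseball: 3 records, 37 total points, 2.67 avg assists
  Football: 1 records, 7 total points, 2.00 avg assists
  Rugby: 3 records, 64 total points, 11.00 avg assists
  Soccer: 3 records, 52 total points, 5.00 avg assists
  Volleyball: 2 records, 75 total points, 8.50 avg assists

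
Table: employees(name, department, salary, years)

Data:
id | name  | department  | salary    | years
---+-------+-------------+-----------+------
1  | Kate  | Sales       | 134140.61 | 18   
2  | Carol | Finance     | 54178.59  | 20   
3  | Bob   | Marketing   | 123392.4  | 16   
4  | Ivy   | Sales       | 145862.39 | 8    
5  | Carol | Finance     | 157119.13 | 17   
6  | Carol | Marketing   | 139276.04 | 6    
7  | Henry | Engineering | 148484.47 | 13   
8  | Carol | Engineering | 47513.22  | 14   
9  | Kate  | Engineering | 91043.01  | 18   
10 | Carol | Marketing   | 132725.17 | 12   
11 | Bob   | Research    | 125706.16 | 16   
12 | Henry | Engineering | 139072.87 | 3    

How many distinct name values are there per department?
SELECT department, COUNT(DISTINCT name)
FROM employees
GROUP BY department

Result:
  Engineering: 3 distinct
  Finance: 1 distinct
  Marketing: 2 distinct
  Research: 1 distinct
  Sales: 2 distinct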